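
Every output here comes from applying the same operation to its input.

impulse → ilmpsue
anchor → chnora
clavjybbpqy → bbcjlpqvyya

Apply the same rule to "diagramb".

Rule — sort the characters into alphabetical order, then move the first character to the end.
Starting from "diagramb": after the first operation, "aabdgimr"; after the second, "abdgimra".

abdgimra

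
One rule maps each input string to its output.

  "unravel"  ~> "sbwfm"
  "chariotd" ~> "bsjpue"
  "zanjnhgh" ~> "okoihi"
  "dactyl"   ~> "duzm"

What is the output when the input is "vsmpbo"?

nqcp

In each case the input is transformed by: delete the first 2 characters, then shift every letter 1 place forward in the alphabet (wrapping around).
On "vsmpbo": the first step gives "mpbo", and the second then gives "nqcp".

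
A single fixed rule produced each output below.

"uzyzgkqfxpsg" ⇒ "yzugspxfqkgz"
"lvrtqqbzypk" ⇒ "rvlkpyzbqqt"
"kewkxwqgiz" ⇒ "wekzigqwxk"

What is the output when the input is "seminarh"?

meshrani

Each output is the input with this applied: move the first 3 characters to the end (rotate left by 3), then reverse the string.
Applying both steps to "seminarh": "inarhsem", then "meshrani".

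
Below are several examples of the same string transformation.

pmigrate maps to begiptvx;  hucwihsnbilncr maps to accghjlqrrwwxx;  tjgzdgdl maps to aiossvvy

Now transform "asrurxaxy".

Looking at the pairs, the operation is to shift every letter 11 places backward in the alphabet (wrapping around), then sort the characters into alphabetical order.
"asrurxaxy" → "gghjmmnpp".

gghjmmnpp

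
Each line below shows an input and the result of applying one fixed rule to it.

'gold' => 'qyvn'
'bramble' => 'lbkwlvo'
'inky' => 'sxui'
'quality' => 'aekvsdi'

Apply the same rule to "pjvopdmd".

ztfyznwn

Looking at the pairs, the operation is to shift every letter 10 places forward in the alphabet (wrapping around).
Applying that to "pjvopdmd" gives "ztfyznwn".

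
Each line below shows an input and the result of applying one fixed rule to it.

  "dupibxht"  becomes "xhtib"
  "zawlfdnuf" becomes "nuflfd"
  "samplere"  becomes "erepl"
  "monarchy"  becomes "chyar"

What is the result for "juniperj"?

erjip

What's happening: delete the first 3 characters, then move the last 3 characters to the front (rotate right by 3).
For "juniperj", step one produces "iperj"; step two turns that into "erjip".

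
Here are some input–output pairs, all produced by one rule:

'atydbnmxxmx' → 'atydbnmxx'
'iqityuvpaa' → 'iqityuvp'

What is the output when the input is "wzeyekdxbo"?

Looking at the pairs, the operation is to delete the last 2 characters.
"wzeyekdxbo" → "wzeyekdx".

wzeyekdx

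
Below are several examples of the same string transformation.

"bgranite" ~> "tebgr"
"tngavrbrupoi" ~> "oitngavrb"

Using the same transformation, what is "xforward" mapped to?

rdxfo

The pattern: move the last 2 characters to the front (rotate right by 2), then delete the last 3 characters.
"xforward" → "rdxfo".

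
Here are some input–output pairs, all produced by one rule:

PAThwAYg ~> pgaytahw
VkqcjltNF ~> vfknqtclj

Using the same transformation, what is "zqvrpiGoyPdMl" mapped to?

Looking at the pairs, the operation is to take characters alternately from the front and the back (1st, last, 2nd, 2nd-last, ...), then convert every letter to lowercase.
For "zqvrpiGoyPdMl", step one produces "zlqMvdrPpyioG"; step two turns that into "zlqmvdrppyiog".

zlqmvdrppyiog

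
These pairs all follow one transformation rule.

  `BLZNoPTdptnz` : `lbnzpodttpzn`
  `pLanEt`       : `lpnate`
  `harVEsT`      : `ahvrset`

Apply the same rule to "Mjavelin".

jmvaleni

In each case the input is transformed by: swap each adjacent pair of characters (1↔2, 3↔4, ...), then convert every letter to lowercase.
On "Mjavelin": the first step gives "jMvaleni", and the second then gives "jmvaleni".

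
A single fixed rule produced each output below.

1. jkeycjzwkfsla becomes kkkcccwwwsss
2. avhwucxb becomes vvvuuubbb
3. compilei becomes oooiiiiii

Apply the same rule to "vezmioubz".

eeeiiibbb

The rule is to keep one character in every 3, starting at position 2 (positions 2nd, 5th, 8th, ...), then repeat every character 3 times.
"vezmioubz" → "eib" → "eeeiiibbb".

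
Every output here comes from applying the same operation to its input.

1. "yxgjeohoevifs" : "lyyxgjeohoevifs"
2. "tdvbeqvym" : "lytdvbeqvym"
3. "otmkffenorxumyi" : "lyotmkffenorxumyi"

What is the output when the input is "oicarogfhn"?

lyoicarogfhn

Looking at the pairs, the operation is to prepend "ly".
So "oicarogfhn" becomes "lyoicarogfhn".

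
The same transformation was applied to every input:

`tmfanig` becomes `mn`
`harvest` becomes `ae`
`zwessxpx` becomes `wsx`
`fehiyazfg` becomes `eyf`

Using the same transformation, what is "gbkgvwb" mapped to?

bv

Looking at the pairs, the operation is to keep one character in every 3, starting at position 2 (positions 2nd, 5th, 8th, ...).
So "gbkgvwb" becomes "bv".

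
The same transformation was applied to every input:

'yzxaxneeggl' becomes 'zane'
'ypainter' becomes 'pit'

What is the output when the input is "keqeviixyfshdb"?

Looking at the pairs, the operation is to delete the last 2 characters, then keep every other character starting from the second (positions 2nd, 4th, 6th, ...).
"keqeviixyfshdb" → "keqeviixyfsh" → "eeixfh".

eeixfh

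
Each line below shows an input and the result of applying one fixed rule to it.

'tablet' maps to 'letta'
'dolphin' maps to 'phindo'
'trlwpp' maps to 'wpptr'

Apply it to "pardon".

In each case the input is transformed by: move the first 3 characters to the end (rotate left by 3), then delete the last character.
"pardon" → "donpa".
(Check on "tablet": → "lettab" → "letta" ✓)

donpa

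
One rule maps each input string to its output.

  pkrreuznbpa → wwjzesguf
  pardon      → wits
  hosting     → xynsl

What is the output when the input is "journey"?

The rule is to delete the first 2 characters, then shift every letter 5 places forward in the alphabet (wrapping around).
Working it through for "journey": intermediate "urney", final "zwsjd".

zwsjd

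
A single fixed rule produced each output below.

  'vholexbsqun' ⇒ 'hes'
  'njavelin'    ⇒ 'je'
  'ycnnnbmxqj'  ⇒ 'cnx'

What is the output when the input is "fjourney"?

jr

Looking at the pairs, the operation is to delete the last character, then keep one character in every 3, starting at position 2 (positions 2nd, 5th, 8th, ...).
Starting from "fjourney": after the first operation, "fjourne"; after the second, "jr".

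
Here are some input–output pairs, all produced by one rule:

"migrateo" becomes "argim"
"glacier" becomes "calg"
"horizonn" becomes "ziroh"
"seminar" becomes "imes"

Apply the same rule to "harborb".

The rule is to reverse the string, then delete the first 3 characters.
On "harborb" that produces "brah".

brah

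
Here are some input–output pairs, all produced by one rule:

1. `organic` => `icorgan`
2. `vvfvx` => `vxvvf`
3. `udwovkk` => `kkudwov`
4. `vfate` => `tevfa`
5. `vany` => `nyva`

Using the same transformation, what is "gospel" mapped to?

Looking at the pairs, the operation is to move the last 2 characters to the front (rotate right by 2).
On "gospel" that produces "elgosp".

elgosp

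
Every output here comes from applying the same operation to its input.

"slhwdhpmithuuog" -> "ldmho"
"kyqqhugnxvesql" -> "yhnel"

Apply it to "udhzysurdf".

dyr

What's happening: keep one character in every 3, starting at position 2 (positions 2nd, 5th, 8th, ...).
So "udhzysurdf" becomes "dyr".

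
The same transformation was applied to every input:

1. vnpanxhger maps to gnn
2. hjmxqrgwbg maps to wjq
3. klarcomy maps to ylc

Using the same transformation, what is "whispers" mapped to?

shp

In each case the input is transformed by: keep one character in every 3, starting at position 2 (positions 2nd, 5th, 8th, ...), then move the last character to the front.
Working it through for "whispers": intermediate "hps", final "shp".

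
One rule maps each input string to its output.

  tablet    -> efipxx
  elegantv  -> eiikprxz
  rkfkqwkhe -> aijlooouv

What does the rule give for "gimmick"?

The rule is to shift every letter 4 places forward in the alphabet (wrapping around), then sort the characters into alphabetical order.
Doing the same to "gimmick": "gkmmoqq".

gkmmoqq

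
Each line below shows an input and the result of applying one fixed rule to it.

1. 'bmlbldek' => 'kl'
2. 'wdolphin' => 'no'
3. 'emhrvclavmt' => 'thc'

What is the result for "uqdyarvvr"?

rdr

In each case the input is transformed by: move the last 3 characters to the front (rotate right by 3), then keep one character in every 3, starting at position 3 (positions 3rd, 6th, 9th, ...).
On "uqdyarvvr": the first step gives "vvruqdyar", and the second then gives "rdr".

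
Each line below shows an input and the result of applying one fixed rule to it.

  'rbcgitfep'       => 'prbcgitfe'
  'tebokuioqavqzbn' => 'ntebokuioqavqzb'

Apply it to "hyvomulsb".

bhyvomuls

The rule is to move the last character to the front.
Doing the same to "hyvomulsb": "bhyvomuls".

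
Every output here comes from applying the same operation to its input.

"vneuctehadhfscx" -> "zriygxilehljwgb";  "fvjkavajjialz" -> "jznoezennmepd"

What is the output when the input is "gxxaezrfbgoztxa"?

kbbeidvjfksdxbe

Looking at the pairs, the operation is to shift every letter 4 places forward in the alphabet (wrapping around).
Applying that to "gxxaezrfbgoztxa" gives "kbbeidvjfksdxbe".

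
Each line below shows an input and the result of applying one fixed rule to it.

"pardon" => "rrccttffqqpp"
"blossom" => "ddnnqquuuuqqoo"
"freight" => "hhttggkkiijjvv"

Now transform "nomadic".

The transformation: shift every letter 2 places forward in the alphabet (wrapping around), then double every character.
Applying that to "nomadic" gives "ppqqooccffkkee".
(Check on "pardon": → "rctfqp" → "rrccttffqqpp" ✓)

ppqqooccffkkee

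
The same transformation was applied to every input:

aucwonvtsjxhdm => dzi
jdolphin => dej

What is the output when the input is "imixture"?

What's happening: shift every letter 4 places backward in the alphabet (wrapping around), then keep only the last 3 characters.
On "imixture": the first step gives "eietpqna", and the second then gives "qna".

qna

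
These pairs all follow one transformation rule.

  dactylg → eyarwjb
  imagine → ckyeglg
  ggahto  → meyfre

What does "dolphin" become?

In each case the input is transformed by: swap the first and last characters, then shift every letter 2 places backward in the alphabet (wrapping around).
"dolphin" → "lmjnfgb".

lmjnfgb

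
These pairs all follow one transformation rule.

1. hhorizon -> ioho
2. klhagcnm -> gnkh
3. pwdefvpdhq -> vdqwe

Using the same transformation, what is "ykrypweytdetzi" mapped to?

In each case the input is transformed by: swap the front and back halves of the string, then keep every other character starting from the first (positions 1st, 3rd, 5th, ...).
For "ykrypweytdetzi", step one produces "ytdetziykrypwe"; step two turns that into "ydtikyw".

ydtikyw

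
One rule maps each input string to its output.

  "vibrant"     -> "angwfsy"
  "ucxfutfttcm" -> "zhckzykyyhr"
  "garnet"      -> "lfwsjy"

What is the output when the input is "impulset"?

The transformation: shift every letter 5 places forward in the alphabet (wrapping around).
Applying that to "impulset" gives "nruzqxjy".

nruzqxjy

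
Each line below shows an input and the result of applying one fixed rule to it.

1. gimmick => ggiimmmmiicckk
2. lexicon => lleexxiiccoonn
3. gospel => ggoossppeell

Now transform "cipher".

cciipphheerr

Looking at the pairs, the operation is to double every character.
So "cipher" becomes "cciipphheerr".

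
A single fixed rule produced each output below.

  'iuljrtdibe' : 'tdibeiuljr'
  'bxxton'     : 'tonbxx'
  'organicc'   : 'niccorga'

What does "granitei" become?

iteigran

Rule — swap the front and back halves of the string.
Applying that to "granitei" gives "iteigran".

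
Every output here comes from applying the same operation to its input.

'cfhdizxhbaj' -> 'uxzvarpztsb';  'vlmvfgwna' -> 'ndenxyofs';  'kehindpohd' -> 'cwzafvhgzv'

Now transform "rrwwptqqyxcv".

jjoohliiqpun

The rule is to shift every letter 8 places backward in the alphabet (wrapping around).
For "rrwwptqqyxcv" the result is "jjoohliiqpun".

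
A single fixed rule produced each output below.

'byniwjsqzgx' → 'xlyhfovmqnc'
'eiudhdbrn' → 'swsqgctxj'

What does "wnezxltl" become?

The transformation: move the first 3 characters to the end (rotate left by 3), then shift every letter 11 places backward in the alphabet (wrapping around).
Working it through for "wnezxltl": intermediate "zxltlwne", final "omaialct".

omaialct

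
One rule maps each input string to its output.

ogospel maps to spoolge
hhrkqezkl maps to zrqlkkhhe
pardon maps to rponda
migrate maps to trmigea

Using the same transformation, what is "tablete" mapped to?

Rule — sort the characters into reverse alphabetical order.
"tablete" → "ttleeba".

ttleeba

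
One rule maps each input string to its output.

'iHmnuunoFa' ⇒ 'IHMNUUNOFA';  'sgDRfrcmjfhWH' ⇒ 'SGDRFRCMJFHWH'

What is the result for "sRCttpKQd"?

Each output is the input with this applied: convert every letter to uppercase.
On "sRCttpKQd" that produces "SRCTTPKQD".

SRCTTPKQD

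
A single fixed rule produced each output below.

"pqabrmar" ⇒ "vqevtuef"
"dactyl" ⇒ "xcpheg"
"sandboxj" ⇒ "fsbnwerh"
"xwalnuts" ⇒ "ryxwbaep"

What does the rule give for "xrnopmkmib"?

The rule is to swap the front and back halves of the string, then shift every letter 4 places forward in the alphabet (wrapping around).
Starting from "xrnopmkmib": after the first operation, "mkmibxrnop"; after the second, "qoqmfbvrst".

qoqmfbvrst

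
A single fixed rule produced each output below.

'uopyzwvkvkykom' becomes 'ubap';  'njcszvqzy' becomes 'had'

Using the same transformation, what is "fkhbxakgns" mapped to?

mfs

The pattern: shift every letter 5 places forward in the alphabet (wrapping around), then keep one character in every 3, starting at position 3 (positions 3rd, 6th, 9th, ...).
Working it through for "fkhbxakgns": intermediate "kpmgcfplsx", final "mfs".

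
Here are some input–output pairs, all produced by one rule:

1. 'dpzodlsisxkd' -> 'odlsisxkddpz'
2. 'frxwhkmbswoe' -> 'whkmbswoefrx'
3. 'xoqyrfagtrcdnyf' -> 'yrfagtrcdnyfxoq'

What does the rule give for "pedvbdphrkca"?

vbdphrkcaped

The rule is to move the first 3 characters to the end (rotate left by 3).
On "pedvbdphrkca" that produces "vbdphrkcaped".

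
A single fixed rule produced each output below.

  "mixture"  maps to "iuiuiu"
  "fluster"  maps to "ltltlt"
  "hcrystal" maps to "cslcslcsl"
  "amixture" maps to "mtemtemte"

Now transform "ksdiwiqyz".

In each case the input is transformed by: keep one character in every 3, starting at position 2 (positions 2nd, 5th, 8th, ...), then write the whole string 3 times in a row.
Starting from "ksdiwiqyz": after the first operation, "swy"; after the second, "swyswyswy".

swyswyswy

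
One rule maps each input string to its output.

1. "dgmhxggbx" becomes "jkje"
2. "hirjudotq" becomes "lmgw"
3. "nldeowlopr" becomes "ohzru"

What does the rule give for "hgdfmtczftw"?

In each case the input is transformed by: keep every other character starting from the second (positions 2nd, 4th, 6th, ...), then shift every letter 3 places forward in the alphabet (wrapping around).
Working it through for "hgdfmtczftw": intermediate "gftzt", final "jiwcw".

jiwcw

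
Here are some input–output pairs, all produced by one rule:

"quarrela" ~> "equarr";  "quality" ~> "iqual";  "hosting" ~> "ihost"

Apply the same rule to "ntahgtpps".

pntahgt

The rule is to delete the last 2 characters, then move the last character to the front.
Doing the same to "ntahgtpps": "pntahgt".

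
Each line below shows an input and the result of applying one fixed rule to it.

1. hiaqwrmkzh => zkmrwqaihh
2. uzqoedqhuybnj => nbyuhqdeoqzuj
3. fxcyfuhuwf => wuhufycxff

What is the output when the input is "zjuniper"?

epinujzr

In each case the input is transformed by: reverse the string, then move the first character to the end.
For "zjuniper" the result is "epinujzr".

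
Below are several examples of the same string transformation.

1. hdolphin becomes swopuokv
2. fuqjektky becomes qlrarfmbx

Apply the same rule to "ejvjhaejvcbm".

qohlqcjitlqc

The pattern: move the first 3 characters to the end (rotate left by 3), then shift every letter 7 places forward in the alphabet (wrapping around).
On "ejvjhaejvcbm": the first step gives "jhaejvcbmejv", and the second then gives "qohlqcjitlqc".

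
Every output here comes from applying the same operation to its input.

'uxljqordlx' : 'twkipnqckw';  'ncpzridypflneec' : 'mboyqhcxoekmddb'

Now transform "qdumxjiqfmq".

Looking at the pairs, the operation is to shift every letter 1 place backward in the alphabet (wrapping around).
Doing the same to "qdumxjiqfmq": "pctlwihpelp".

pctlwihpelp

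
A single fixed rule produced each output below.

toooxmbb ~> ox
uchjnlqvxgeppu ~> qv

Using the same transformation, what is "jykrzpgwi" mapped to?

pz

Rule — take characters alternately from the front and the back (1st, last, 2nd, 2nd-last, ...), then keep only the last 2 characters.
Working it through for "jykrzpgwi": intermediate "jiywkgrpz", final "pz".
(Check on "uchjnlqvxgeppu": → "uucphpjenglxqv" → "qv" ✓)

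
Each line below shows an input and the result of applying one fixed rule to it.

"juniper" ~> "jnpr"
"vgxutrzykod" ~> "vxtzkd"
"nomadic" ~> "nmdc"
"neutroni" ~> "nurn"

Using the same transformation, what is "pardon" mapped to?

pro

The transformation: keep every other character starting from the first (positions 1st, 3rd, 5th, ...).
Doing the same to "pardon": "pro".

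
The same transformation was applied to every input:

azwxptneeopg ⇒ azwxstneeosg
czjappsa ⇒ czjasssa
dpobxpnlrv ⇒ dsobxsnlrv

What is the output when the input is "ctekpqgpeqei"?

cteksqgseqei

The transformation: replace every "p" with "s".
For "ctekpqgpeqei" the result is "cteksqgseqei".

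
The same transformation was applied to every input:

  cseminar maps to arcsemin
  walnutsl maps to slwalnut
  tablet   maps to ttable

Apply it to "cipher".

The transformation: swap the front and back halves of the string, then move the first 2 characters to the end (rotate left by 2).
"cipher" → "hercip" → "rciphe".

rciphe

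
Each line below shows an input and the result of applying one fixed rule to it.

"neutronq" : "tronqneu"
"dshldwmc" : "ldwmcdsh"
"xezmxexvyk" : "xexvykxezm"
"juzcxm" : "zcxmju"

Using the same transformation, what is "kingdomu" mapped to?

gdomukin

In each case the input is transformed by: swap the front and back halves of the string, then move the last character to the front.
For "kingdomu", step one produces "domuking"; step two turns that into "gdomukin".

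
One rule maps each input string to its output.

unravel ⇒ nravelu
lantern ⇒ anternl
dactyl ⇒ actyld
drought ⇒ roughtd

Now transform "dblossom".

blossomd

What's happening: move the first character to the end.
For "dblossom" the result is "blossomd".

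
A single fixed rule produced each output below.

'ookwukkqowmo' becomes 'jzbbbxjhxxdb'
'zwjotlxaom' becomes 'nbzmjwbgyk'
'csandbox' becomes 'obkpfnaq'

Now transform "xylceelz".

rymklypr

What's happening: move the last 3 characters to the front (rotate right by 3), then shift every letter 13 places forward in the alphabet (wrapping around) — i.e. ROT13.
For "xylceelz", step one produces "elzxylce"; step two turns that into "rymklypr".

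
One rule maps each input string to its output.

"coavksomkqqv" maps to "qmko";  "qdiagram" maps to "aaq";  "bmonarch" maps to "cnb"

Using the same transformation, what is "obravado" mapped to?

dao

The transformation: reverse the string, then keep one character in every 3, starting at position 2 (positions 2nd, 5th, 8th, ...).
Working it through for "obravado": intermediate "odavarbo", final "dao".
(Check on "coavksomkqqv": → "vqqkmoskvaoc" → "qmko" ✓)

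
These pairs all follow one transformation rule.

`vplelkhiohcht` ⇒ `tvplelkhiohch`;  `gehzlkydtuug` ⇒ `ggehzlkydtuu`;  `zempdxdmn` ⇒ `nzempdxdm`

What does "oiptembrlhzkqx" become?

xoiptembrlhzkq

Rule — move the last character to the front.
For "oiptembrlhzkqx" the result is "xoiptembrlhzkq".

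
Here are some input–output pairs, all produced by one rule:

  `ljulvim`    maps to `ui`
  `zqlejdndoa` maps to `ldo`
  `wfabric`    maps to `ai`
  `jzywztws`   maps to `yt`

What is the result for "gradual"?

aa

The transformation: keep one character in every 3, starting at position 3 (positions 3rd, 6th, 9th, ...).
"gradual" → "aa".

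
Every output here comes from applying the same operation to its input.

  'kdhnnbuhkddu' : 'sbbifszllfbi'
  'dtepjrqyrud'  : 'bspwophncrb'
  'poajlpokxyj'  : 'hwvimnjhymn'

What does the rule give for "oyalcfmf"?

dkdajywm

The transformation: reverse the string, then shift every letter 2 places backward in the alphabet (wrapping around).
Working it through for "oyalcfmf": intermediate "fmfclayo", final "dkdajywm".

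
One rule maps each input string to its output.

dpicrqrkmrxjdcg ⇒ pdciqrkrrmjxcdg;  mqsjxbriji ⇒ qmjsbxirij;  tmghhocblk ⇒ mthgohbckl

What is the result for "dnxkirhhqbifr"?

What's happening: swap each adjacent pair of characters (1↔2, 3↔4, ...).
On "dnxkirhhqbifr" that produces "ndkxrihhbqfir".

ndkxrihhbqfir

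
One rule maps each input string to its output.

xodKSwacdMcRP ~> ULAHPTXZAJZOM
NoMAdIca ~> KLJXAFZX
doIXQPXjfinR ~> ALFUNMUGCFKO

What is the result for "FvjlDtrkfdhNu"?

CSGIAQOHCAEKR

The transformation: shift every letter 3 places backward in the alphabet (wrapping around), then convert every letter to uppercase.
Doing the same to "FvjlDtrkfdhNu": "CSGIAQOHCAEKR".
(Check on "xodKSwacdMcRP": → "ulaHPtxzaJzOM" → "ULAHPTXZAJZOM" ✓)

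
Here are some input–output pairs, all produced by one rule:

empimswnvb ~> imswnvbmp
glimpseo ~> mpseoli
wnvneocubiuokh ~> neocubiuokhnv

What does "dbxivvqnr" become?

The rule is to delete the first character, then move the first 2 characters to the end (rotate left by 2).
For "dbxivvqnr", step one produces "bxivvqnr"; step two turns that into "ivvqnrbx".
(Check on "empimswnvb": → "mpimswnvb" → "imswnvbmp" ✓)

ivvqnrbx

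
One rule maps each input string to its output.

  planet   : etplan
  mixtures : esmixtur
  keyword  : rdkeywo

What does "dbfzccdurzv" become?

zvdbfzccdur

The pattern: move the last 2 characters to the front (rotate right by 2).
Doing the same to "dbfzccdurzv": "zvdbfzccdur".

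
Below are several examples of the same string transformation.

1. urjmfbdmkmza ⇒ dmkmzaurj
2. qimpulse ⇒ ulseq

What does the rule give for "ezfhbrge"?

The pattern: swap the front and back halves of the string, then delete the last 3 characters.
Applying both steps to "ezfhbrge": "brgeezfh", then "brgee".

brgee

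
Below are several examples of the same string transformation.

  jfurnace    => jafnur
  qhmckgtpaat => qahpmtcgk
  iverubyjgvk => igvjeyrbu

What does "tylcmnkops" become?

toyklncm

The rule is to delete the last 2 characters, then take characters alternately from the front and the back (1st, last, 2nd, 2nd-last, ...).
"tylcmnkops" → "toyklncm".
(Check on "qhmckgtpaat": → "qhmckgtpa" → "qahpmtcgk" ✓)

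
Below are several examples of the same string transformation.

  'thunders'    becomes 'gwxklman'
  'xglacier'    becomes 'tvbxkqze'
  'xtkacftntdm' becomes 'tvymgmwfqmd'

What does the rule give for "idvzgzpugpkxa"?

In each case the input is transformed by: move the first 3 characters to the end (rotate left by 3), then shift every letter 7 places backward in the alphabet (wrapping around).
"idvzgzpugpkxa" → "szsinzidqtbwo".

szsinzidqtbwo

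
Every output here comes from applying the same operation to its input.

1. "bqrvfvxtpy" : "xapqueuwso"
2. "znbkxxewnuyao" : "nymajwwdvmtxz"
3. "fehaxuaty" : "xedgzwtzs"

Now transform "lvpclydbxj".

ikuobkxcaw

Each output is the input with this applied: move the last character to the front, then shift every letter 1 place backward in the alphabet (wrapping around).
"lvpclydbxj" → "jlvpclydbx" → "ikuobkxcaw".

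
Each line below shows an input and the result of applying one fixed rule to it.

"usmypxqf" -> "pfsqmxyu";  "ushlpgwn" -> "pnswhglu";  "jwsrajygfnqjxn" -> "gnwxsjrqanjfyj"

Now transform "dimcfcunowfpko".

noikmpcffwcoud

Rule — take characters alternately from the front and the back (1st, last, 2nd, 2nd-last, ...), then swap the first and last characters.
For "dimcfcunowfpko", step one produces "doikmpcffwcoun"; step two turns that into "noikmpcffwcoud".
(Check on "ushlpgwn": → "unswhglp" → "pnswhglu" ✓)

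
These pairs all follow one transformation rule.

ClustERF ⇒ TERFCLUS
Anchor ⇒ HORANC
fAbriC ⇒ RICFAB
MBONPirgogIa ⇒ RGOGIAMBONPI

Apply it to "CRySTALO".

TALOCRYS

In each case the input is transformed by: swap the front and back halves of the string, then convert every letter to uppercase.
Applying that to "CRySTALO" gives "TALOCRYS".
(Check on "ClustERF": → "tERFClus" → "TERFCLUS" ✓)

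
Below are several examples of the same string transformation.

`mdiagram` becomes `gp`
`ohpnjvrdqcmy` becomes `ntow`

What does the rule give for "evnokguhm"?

The transformation: keep one character in every 3, starting at position 3 (positions 3rd, 6th, 9th, ...), then shift every letter 2 places backward in the alphabet (wrapping around).
For "evnokguhm", step one produces "ngm"; step two turns that into "lek".

lek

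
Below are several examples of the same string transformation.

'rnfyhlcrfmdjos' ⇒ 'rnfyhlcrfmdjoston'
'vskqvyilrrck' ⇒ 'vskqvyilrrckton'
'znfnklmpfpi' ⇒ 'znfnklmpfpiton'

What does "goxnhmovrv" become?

goxnhmovrvton

What's happening: append "ton".
On "goxnhmovrv" that produces "goxnhmovrvton".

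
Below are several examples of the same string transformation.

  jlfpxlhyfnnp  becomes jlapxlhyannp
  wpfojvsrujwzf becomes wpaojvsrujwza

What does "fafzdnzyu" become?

aaazdnzyu

In each case the input is transformed by: replace every "f" with "a".
Doing the same to "fafzdnzyu": "aaazdnzyu".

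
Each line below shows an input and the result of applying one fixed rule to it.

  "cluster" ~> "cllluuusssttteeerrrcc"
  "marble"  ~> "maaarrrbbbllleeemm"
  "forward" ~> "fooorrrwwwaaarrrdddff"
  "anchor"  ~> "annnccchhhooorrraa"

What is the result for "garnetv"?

What's happening: repeat every character 3 times, then move the first 2 characters to the end (rotate left by 2).
So "garnetv" becomes "gaaarrrnnneeetttvvvgg".

gaaarrrnnneeetttvvvgg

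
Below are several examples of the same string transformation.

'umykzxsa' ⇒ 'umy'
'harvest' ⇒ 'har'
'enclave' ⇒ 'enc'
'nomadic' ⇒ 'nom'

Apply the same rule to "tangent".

The transformation: keep only the first 3 characters.
Applying that to "tangent" gives "tan".

tan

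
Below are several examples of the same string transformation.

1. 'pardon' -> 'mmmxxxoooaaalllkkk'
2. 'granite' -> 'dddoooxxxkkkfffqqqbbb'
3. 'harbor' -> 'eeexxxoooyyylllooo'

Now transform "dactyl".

The transformation: shift every letter 3 places backward in the alphabet (wrapping around), then repeat every character 3 times.
Starting from "dactyl": after the first operation, "axzqvi"; after the second, "aaaxxxzzzqqqvvviii".

aaaxxxzzzqqqvvviii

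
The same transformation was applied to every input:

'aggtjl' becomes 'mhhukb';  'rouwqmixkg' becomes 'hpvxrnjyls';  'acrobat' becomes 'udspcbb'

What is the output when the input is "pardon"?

Looking at the pairs, the operation is to shift every letter 1 place forward in the alphabet (wrapping around), then swap the first and last characters.
Working it through for "pardon": intermediate "qbsepo", final "obsepq".

obsepq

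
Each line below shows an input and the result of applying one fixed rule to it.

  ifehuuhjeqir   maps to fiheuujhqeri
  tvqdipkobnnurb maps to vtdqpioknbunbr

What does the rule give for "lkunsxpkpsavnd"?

klnuxskpspvadn

What's happening: swap each adjacent pair of characters (1↔2, 3↔4, ...).
So "lkunsxpkpsavnd" becomes "klnuxskpspvadn".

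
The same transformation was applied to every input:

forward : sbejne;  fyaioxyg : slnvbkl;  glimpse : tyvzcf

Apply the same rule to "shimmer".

fuvzzr

Each output is the input with this applied: shift every letter 13 places forward in the alphabet (wrapping around) — i.e. ROT13, then delete the last character.
Applying both steps to "shimmer": "fuvzzre", then "fuvzzr".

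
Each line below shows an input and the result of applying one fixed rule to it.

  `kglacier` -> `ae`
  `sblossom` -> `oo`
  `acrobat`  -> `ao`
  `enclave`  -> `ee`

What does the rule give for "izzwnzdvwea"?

ie

The rule is to keep one character in every 3, starting at position 1 (positions 1st, 4th, 7th, ...), then keep only the vowels.
Working it through for "izzwnzdvwea": intermediate "iwde", final "ie".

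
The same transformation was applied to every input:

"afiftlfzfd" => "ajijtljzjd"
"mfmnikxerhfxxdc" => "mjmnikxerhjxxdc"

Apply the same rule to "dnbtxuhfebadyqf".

dnbtxuhjebadyqj

Rule — replace every "f" with "j".
Doing the same to "dnbtxuhfebadyqf": "dnbtxuhjebadyqj".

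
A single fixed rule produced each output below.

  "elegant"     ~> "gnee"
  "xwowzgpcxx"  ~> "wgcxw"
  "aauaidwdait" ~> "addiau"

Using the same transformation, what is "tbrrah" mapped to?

Each output is the input with this applied: move the first 3 characters to the end (rotate left by 3), then keep every other character starting from the first (positions 1st, 3rd, 5th, ...).
Applying both steps to "tbrrah": "rahtbr", then "rhb".
(Check on "elegant": → "gantele" → "gnee" ✓)

rhb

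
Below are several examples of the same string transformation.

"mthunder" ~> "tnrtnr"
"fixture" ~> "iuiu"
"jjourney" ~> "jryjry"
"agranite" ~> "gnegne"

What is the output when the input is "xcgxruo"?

The pattern: keep one character in every 3, starting at position 2 (positions 2nd, 5th, 8th, ...), then write the whole string twice.
Starting from "xcgxruo": after the first operation, "cr"; after the second, "crcr".
(Check on "mthunder": → "tnr" → "tnrtnr" ✓)

crcr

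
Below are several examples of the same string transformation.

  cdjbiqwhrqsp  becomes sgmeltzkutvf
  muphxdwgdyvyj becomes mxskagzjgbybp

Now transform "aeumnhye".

What's happening: swap the first and last characters, then shift every letter 3 places forward in the alphabet (wrapping around).
On "aeumnhye": the first step gives "eeumnhya", and the second then gives "hhxpqkbd".
(Check on "cdjbiqwhrqsp": → "pdjbiqwhrqsc" → "sgmeltzkutvf" ✓)

hhxpqkbd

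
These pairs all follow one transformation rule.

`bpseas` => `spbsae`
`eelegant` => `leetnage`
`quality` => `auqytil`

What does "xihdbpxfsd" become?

In each case the input is transformed by: move the first 3 characters to the end (rotate left by 3), then reverse the string.
For "xihdbpxfsd", step one produces "dbpxfsdxih"; step two turns that into "hixdsfxpbd".

hixdsfxpbd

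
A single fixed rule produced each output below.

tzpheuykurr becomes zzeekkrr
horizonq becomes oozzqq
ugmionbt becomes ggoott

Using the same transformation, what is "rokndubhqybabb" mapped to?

What's happening: keep one character in every 3, starting at position 2 (positions 2nd, 5th, 8th, ...), then double every character.
On "rokndubhqybabb" that produces "ooddhhbbbb".

ooddhhbbbb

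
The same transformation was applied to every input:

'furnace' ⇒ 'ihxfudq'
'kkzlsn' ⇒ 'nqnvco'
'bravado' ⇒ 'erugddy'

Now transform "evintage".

The pattern: shift every letter 3 places forward in the alphabet (wrapping around), then take characters alternately from the front and the back (1st, last, 2nd, 2nd-last, ...).
Starting from "evintage": after the first operation, "hylqwdjh"; after the second, "hhyjldqw".
(Check on "bravado": → "eudydgr" → "erugddy" ✓)

hhyjldqw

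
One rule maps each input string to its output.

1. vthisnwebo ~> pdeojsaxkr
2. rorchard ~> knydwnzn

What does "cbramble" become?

Each output is the input with this applied: move the first character to the end, then shift every letter 4 places backward in the alphabet (wrapping around).
For "cbramble", step one produces "bramblec"; step two turns that into "xnwixhay".

xnwixhay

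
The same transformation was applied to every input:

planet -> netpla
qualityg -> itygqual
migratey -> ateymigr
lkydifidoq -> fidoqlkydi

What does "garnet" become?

The transformation: swap the front and back halves of the string.
Doing the same to "garnet": "netgar".

netgar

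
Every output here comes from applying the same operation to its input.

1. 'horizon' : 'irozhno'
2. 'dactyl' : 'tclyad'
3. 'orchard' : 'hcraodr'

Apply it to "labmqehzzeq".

The rule is to move the first 2 characters to the end (rotate left by 2), then swap each adjacent pair of characters (1↔2, 3↔4, ...).
For "labmqehzzeq", step one produces "bmqehzzeqla"; step two turns that into "mbeqzhezlqa".

mbeqzhezlqa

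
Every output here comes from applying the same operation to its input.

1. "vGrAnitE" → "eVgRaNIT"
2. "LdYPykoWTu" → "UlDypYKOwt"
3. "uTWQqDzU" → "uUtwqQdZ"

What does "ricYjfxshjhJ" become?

The transformation: flip the case of every letter, then move the last character to the front.
For "ricYjfxshjhJ", step one produces "RICyJFXSHJHj"; step two turns that into "jRICyJFXSHJH".

jRICyJFXSHJH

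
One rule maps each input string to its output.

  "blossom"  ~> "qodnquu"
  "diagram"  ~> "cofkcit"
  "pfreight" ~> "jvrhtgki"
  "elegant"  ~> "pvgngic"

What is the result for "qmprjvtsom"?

qosortlxvu

The rule is to shift every letter 2 places forward in the alphabet (wrapping around), then move the last 2 characters to the front (rotate right by 2).
Doing the same to "qmprjvtsom": "qosortlxvu".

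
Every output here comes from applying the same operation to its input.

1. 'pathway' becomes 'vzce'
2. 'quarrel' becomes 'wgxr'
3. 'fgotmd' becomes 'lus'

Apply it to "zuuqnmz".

Looking at the pairs, the operation is to keep every other character starting from the first (positions 1st, 3rd, 5th, ...), then shift every letter 6 places forward in the alphabet (wrapping around).
Applying that to "zuuqnmz" gives "fatf".
(Check on "pathway": → "ptwy" → "vzce" ✓)

fatf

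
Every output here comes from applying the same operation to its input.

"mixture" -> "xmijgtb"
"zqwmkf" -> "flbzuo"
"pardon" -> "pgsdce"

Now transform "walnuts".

pacjihl

In each case the input is transformed by: shift every letter 11 places backward in the alphabet (wrapping around), then move the first character to the end.
"walnuts" → "lpacjih" → "pacjihl".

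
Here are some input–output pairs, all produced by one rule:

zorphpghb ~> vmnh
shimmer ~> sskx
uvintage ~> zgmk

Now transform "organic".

What's happening: shift every letter 6 places forward in the alphabet (wrapping around), then keep only the last 4 characters.
Applying that to "organic" gives "gtoi".

gtoi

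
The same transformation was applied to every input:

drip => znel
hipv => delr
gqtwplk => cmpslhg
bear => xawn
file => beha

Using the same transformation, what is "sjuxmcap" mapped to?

ofqtiywl

Looking at the pairs, the operation is to shift every letter 4 places backward in the alphabet (wrapping around).
On "sjuxmcap" that produces "ofqtiywl".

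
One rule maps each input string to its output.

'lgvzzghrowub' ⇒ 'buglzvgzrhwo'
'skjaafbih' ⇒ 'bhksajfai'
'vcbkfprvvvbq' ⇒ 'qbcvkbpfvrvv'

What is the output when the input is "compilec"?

What's happening: swap each adjacent pair of characters (1↔2, 3↔4, ...), then move the last 2 characters to the front (rotate right by 2).
Starting from "compilec": after the first operation, "ocpmlice"; after the second, "ceocpmli".

ceocpmli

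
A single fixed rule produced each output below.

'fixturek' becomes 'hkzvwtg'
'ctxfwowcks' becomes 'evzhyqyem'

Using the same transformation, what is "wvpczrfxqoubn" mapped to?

yxrebthzsqwd

What's happening: shift every letter 2 places forward in the alphabet (wrapping around), then delete the last character.
For "wvpczrfxqoubn", step one produces "yxrebthzsqwdp"; step two turns that into "yxrebthzsqwd".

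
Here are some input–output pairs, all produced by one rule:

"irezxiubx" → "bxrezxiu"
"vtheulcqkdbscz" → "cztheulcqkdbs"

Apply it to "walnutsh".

Looking at the pairs, the operation is to delete the first character, then move the last 2 characters to the front (rotate right by 2).
Applying both steps to "walnutsh": "alnutsh", then "shalnut".
(Check on "irezxiubx": → "rezxiubx" → "bxrezxiu" ✓)

shalnut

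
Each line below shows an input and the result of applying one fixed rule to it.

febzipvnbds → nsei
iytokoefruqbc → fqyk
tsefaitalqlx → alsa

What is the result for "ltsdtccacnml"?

amtt

The pattern: keep one character in every 3, starting at position 2 (positions 2nd, 5th, 8th, ...), then move the first 2 characters to the end (rotate left by 2).
For "ltsdtccacnml" the result is "amtt".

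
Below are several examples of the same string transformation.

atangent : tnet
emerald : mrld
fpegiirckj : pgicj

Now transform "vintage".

The transformation: swap each adjacent pair of characters (1↔2, 3↔4, ...), then keep every other character starting from the first (positions 1st, 3rd, 5th, ...).
"vintage" → "itge".

itge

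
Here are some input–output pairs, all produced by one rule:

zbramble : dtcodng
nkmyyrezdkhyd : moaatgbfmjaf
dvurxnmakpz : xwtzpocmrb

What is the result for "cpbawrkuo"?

rdcytmwq

In each case the input is transformed by: shift every letter 2 places forward in the alphabet (wrapping around), then delete the first character.
For "cpbawrkuo", step one produces "erdcytmwq"; step two turns that into "rdcytmwq".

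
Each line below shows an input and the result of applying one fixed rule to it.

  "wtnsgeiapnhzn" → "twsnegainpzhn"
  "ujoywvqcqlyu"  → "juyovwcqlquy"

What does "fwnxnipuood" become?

wfxninupood

The pattern: swap each adjacent pair of characters (1↔2, 3↔4, ...).
Applying that to "fwnxnipuood" gives "wfxninupood".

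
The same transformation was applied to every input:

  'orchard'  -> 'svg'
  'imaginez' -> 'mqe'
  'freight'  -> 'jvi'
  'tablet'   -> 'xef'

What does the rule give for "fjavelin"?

jne

In each case the input is transformed by: shift every letter 4 places forward in the alphabet (wrapping around), then keep only the first 3 characters.
Applying that to "fjavelin" gives "jne".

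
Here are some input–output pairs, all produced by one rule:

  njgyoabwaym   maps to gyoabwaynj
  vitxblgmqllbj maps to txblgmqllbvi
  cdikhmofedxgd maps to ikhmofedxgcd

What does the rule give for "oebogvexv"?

bogvexoe

Each output is the input with this applied: delete the last character, then move the first 2 characters to the end (rotate left by 2).
For "oebogvexv", step one produces "oebogvex"; step two turns that into "bogvexoe".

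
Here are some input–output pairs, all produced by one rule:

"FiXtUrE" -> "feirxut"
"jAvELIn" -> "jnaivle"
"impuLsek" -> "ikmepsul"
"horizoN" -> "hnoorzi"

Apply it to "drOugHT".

dtrhogu

The rule is to take characters alternately from the front and the back (1st, last, 2nd, 2nd-last, ...), then convert every letter to lowercase.
So "drOugHT" becomes "dtrhogu".
(Check on "jAvELIn": → "jnAIvLE" → "jnaivle" ✓)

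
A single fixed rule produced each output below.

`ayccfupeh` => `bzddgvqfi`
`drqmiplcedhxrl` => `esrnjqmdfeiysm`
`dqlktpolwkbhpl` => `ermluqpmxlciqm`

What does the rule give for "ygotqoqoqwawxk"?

The pattern: shift every letter 1 place forward in the alphabet (wrapping around).
So "ygotqoqoqwawxk" becomes "zhpurprprxbxyl".

zhpurprprxbxyl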